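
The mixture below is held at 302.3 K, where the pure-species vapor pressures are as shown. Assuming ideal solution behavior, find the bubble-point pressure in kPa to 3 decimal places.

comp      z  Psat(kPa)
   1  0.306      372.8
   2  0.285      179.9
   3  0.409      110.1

Pbub = 210.379 kPa

At the bubble point ψ → 0, so ΣzᵢKᵢ = 1 with Kᵢ = Pᵢˢᵃᵗ/P ⇒ P = ΣzᵢPᵢˢᵃᵗ.
P = 0.306·372.8 + 0.285·179.9 + 0.409·110.1 = 210.379 kPa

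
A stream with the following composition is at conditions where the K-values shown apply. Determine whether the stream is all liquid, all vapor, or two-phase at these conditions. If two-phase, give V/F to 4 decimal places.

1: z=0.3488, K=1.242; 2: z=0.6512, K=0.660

all liquid

ΣzᵢKᵢ = 0.8630; Σzᵢ/Kᵢ = 1.2675.
Since ΣzᵢKᵢ < 1 the mixture is below its bubble point — single liquid phase.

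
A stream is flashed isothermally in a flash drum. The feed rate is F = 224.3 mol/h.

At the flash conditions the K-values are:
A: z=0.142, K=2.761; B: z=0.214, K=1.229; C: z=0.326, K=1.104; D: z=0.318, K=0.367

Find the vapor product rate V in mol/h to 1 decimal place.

V = 63.8 mol/h

Newton iteration, V/F⁰ = 0.5:
  V/F = 0.500: g = -0.0853, g' = -0.409 → V/F = 0.292
  V/F = 0.292: g = -0.0028, g' = -0.397 → V/F = 0.285
Converged at V/F = 0.285.
Then V = V/F·F = 0.2846·224.3 = 63.8 mol/h and L = F − V = 160.5 mol/h.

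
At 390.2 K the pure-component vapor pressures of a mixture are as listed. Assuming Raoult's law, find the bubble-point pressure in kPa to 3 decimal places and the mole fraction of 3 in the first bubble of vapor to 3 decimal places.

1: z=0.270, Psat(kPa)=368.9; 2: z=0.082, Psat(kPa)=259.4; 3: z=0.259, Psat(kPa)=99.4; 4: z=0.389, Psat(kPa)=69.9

At the bubble point ψ → 0, so ΣzᵢKᵢ = 1 with Kᵢ = Pᵢˢᵃᵗ/P ⇒ P = ΣzᵢPᵢˢᵃᵗ.
P = 0.270·368.9 + 0.082·259.4 + 0.259·99.4 + 0.389·69.9 = 173.809 kPa
yᵢ = zᵢPᵢˢᵃᵗ/P ⇒ y_3 = 0.259·99.4/173.809 = 0.148

Pbub = 173.809 kPa, y_3 = 0.148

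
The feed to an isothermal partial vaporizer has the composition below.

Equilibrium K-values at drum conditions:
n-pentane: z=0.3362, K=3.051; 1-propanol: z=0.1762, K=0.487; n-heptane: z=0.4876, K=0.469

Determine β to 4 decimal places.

β = 0.3152

Material balance + equilibrium reduce to Σ zᵢ(Kᵢ−1)/(1+β(Kᵢ−1)) = 0.
Feasibility: ΣzᵢKᵢ = 1.3402, Σzᵢ/Kᵢ = 1.5117 — both > 1, two phases present.
Newton iteration, β⁰ = 0.5:
  β = 0.5000: g = -0.13365, g' = -0.6834 → β = 0.3044
  β = 0.3044: g = 0.00852, g' = -0.7967 → β = 0.3151
  β = 0.3151: g = 0.00006, g' = -0.7860 → β = 0.3152
Converged at β = 0.3152.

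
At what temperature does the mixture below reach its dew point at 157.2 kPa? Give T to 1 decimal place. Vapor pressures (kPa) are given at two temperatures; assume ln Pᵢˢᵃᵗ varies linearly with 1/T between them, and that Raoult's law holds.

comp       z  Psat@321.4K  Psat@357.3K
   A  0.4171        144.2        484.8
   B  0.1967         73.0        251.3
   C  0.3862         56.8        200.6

Dew-point temperature: Σzᵢ·P/Pᵢˢᵃᵗ(T) = 1. Interpolate ln Pᵢˢᵃᵗ = aᵢ + bᵢ/T.
  T = 321.4 K: ΣzᵢP/Pᵢˢᵃᵗ = 1.9471
  T = 357.3 K: ΣzᵢP/Pᵢˢᵃᵗ = 0.5609
  T = 339.4 K: ΣzᵢP/Pᵢˢᵃᵗ = 1.0095
  T = 348.4 K: ΣzᵢP/Pᵢˢᵃᵗ = 0.7456
  T = 343.9 K: ΣzᵢP/Pᵢˢᵃᵗ = 0.8658
  T = 341.6 K: ΣzᵢP/Pᵢˢᵃᵗ = 0.9360
Interpolating between 339.4 K and 341.6 K gives T ≈ 339.7 K.

T = 339.7 K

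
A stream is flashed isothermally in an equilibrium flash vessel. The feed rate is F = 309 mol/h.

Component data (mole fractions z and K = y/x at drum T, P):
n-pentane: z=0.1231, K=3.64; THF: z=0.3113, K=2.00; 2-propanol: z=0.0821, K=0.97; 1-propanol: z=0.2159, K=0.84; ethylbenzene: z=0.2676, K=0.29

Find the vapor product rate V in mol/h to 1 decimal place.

Let ψ = V/F and solve Σ zᵢ(Kᵢ−1)/(1+ψ(Kᵢ−1)) = 0.
Check two-phase: ΣzᵢKᵢ = 1.4093 > 1 and Σzᵢ/Kᵢ = 1.4539 > 1, so g(0) = 0.4093 > 0 and g(1) = -0.4539 < 0.
Iterate (Newton) starting at ψ = 0.51:
  ψ = 0.5100: g = 0.00670, g' = -0.6305 → ψ = 0.5206
Converged at ψ = 0.5206.
Then V = ψ·F = 0.5206·309 = 160.9 mol/h and L = F − V = 148.1 mol/h.

V = 160.9 mol/h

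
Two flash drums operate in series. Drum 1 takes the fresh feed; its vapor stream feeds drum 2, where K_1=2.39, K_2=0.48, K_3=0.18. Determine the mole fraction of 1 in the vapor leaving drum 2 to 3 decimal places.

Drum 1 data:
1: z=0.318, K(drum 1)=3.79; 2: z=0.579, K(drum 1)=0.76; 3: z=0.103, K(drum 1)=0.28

Drum 1:
Material balance + equilibrium reduce to Σ zᵢ(Kᵢ−1)/(1+ψ₁(Kᵢ−1)) = 0.
Feasibility: ΣzᵢKᵢ = 1.674, Σzᵢ/Kᵢ = 1.214 — both > 1, two phases present.
Newton–Raphson from ψ₁ = 0.5:
  ψ₁ = 0.500: g = 0.0967, g' = -0.605 → ψ₁ = 0.660
  ψ₁ = 0.660: g = 0.0059, g' = -0.548 → ψ₁ = 0.671
Converged at ψ₁ = 0.671.
Drum-1 compositions:
  1: x = 0.111, y = 0.420
  2: x = 0.690, y = 0.524
  3: x = 0.199, y = 0.056
Drum-2 feed = drum-1 vapor: z₂ = (0.4198, 0.5245, 0.0558).
Drum 2:
Iterate (Newton) starting at ψ₂ = 0.42:
  ψ₂ = 0.420: g = -0.0503, g' = -0.643 → ψ₂ = 0.342
Converged at ψ₂ = 0.342.
  1: x = 0.284, y = 0.680
  2: x = 0.638, y = 0.306
  3: x = 0.078, y = 0.014

y_1 (drum 2) = 0.680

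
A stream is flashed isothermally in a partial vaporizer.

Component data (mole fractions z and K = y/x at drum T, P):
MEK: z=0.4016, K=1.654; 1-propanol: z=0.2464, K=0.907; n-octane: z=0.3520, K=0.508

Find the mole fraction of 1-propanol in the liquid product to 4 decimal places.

Material balance + equilibrium reduce to Σ zᵢ(Kᵢ−1)/(1+ψ(Kᵢ−1)) = 0.
Feasibility: ΣzᵢKᵢ = 1.0665, Σzᵢ/Kᵢ = 1.2074 — both > 1, two phases present.
Newton iteration, ψ⁰ = 0.5:
  ψ = 0.5000: g = -0.05579, g' = -0.2498 → ψ = 0.2766
  ψ = 0.2766: g = -0.00157, g' = -0.2396 → ψ = 0.2700
Converged at ψ = 0.2700.
Compositions from xᵢ = zᵢ/(1+ψ(Kᵢ−1)), yᵢ = Kᵢxᵢ:
  MEK: x = 0.3413, y = 0.5645
  1-propanol: x = 0.2527, y = 0.2292
  n-octane: x = 0.4059, y = 0.2062

x_1-propanol = 0.2527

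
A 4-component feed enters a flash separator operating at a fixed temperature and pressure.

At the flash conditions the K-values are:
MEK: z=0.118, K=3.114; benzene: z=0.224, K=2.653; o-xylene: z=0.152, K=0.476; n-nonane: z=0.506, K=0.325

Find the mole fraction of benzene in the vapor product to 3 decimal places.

Newton iteration, ψ⁰ = 0.32:
  ψ = 0.320: g = -0.1404, g' = -0.885 → ψ = 0.161
  ψ = 0.161: g = 0.0080, g' = -1.015 → ψ = 0.169
Converged at ψ = 0.169.
Compositions from xᵢ = zᵢ/(1+ψ(Kᵢ−1)), yᵢ = Kᵢxᵢ:
  MEK: x = 0.087, y = 0.271
  benzene: x = 0.175, y = 0.464
  o-xylene: x = 0.167, y = 0.079
  n-nonane: x = 0.571, y = 0.186

y_benzene = 0.464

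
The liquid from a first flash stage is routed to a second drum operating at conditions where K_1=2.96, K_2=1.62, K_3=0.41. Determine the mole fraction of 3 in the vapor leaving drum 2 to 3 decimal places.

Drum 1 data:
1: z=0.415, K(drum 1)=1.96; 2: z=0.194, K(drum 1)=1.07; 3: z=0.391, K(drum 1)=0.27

Drum 1:
Rachford–Rice: g(ψ₁) = Σ zᵢ(Kᵢ−1)/(1+ψ₁(Kᵢ−1)) = 0.
g(0) = ΣzᵢKᵢ − 1 = 0.127 and g(1) = 1 − Σzᵢ/Kᵢ = -0.841, so a root lies in (0, 1).
Iterate (Newton) starting at ψ₁ = 0.5:
  ψ₁ = 0.500: g = -0.1672, g' = -0.692 → ψ₁ = 0.258
  ψ₁ = 0.258: g = -0.0193, g' = -0.563 → ψ₁ = 0.224
Converged at ψ₁ = 0.224.
Drum-1 compositions:
  1: x = 0.342, y = 0.669
  2: x = 0.191, y = 0.204
  3: x = 0.467, y = 0.126
Drum-2 feed = drum-1 liquid: z₂ = (0.3415, 0.1910, 0.4675).
Drum 2:
Rachford–Rice: g(ψ₂) = Σ zᵢ(Kᵢ−1)/(1+ψ₂(Kᵢ−1)) = 0.
g(0) = ΣzᵢKᵢ − 1 = 0.512 and g(1) = 1 − Σzᵢ/Kᵢ = -0.373, so a root lies in (0, 1).
Newton iteration, ψ₂⁰ = 0.5:
  ψ₂ = 0.500: g = 0.0373, g' = -0.705 → ψ₂ = 0.553
Converged at ψ₂ = 0.553.
  1: x = 0.164, y = 0.485
  2: x = 0.142, y = 0.230
  3: x = 0.694, y = 0.284

y_3 (drum 2) = 0.284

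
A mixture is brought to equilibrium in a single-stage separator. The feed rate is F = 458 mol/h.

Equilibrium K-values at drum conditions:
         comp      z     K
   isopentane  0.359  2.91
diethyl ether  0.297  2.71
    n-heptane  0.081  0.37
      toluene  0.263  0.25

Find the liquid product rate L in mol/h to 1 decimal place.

L = 130.5 mol/h

Let ψ = V/F and solve Σ zᵢ(Kᵢ−1)/(1+ψ(Kᵢ−1)) = 0.
g(0) = ΣzᵢKᵢ − 1 = 0.945 and g(1) = 1 − Σzᵢ/Kᵢ = -0.504, so a root lies in (0, 1).
Newton–Raphson from ψ = 0.34:
  ψ = 0.340: g = 0.4072, g' = -1.147 → ψ = 0.695
  ψ = 0.695: g = 0.0240, g' = -1.170 → ψ = 0.715
Converged at ψ = 0.715.
Then V = ψ·F = 0.7151·458 = 327.5 mol/h and L = F − V = 130.5 mol/h.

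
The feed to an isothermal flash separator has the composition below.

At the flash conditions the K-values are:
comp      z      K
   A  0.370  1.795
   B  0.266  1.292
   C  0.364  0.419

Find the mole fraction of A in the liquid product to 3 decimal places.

Newton–Raphson from V/F = 0.63:
  V/F = 0.630: g = -0.0720, g' = -0.426 → V/F = 0.461
  V/F = 0.461: g = -0.0051, g' = -0.372 → V/F = 0.447
Converged at V/F = 0.447.
Compositions from xᵢ = zᵢ/(1+V/F(Kᵢ−1)), yᵢ = Kᵢxᵢ:
  A: x = 0.273, y = 0.490
  B: x = 0.235, y = 0.304
  C: x = 0.492, y = 0.206

x_A = 0.273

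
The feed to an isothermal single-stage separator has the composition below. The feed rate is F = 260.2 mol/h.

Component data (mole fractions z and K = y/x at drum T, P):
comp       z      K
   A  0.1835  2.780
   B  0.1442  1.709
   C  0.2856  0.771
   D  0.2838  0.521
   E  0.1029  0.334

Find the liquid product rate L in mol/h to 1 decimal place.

L = 191.5 mol/h

Let ψ = V/F and solve Σ zᵢ(Kᵢ−1)/(1+ψ(Kᵢ−1)) = 0.
g(0) = ΣzᵢKᵢ − 1 = 0.1590 and g(1) = 1 − Σzᵢ/Kᵢ = -0.3736, so a root lies in (0, 1).
Iterate (Newton) starting at ψ = 0.34:
  ψ = 0.3400: g = -0.03604, g' = -0.4595 → ψ = 0.2616
  ψ = 0.2616: g = 0.00114, g' = -0.4912 → ψ = 0.2639
Converged at ψ = 0.2639.
Then V = ψ·F = 0.2639·260.2 = 68.7 mol/h and L = F − V = 191.5 mol/h.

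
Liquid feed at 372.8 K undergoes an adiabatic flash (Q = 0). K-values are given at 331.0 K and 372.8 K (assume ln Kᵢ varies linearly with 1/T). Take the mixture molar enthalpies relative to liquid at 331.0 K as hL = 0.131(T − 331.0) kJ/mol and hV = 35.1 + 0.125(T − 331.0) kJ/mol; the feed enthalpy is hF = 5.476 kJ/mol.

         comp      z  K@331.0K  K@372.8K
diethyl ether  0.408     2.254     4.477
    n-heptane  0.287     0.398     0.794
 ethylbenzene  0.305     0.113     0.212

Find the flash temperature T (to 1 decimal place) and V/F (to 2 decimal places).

Adiabatic flash: solve Rachford–Rice at each trial T, then check hF = ψ·hV(T) + (1−ψ)·hL(T).
  T = 331.0 K: K = (2.254, 0.398, 0.113), RR gives ψ = 0.072, H_out = 2.515 kJ/mol
  T = 372.8 K: K = (4.477, 0.794, 0.212), RR gives ψ = 0.547, H_out = 24.533 kJ/mol
  T = 351.9 K: K = (3.242, 0.574, 0.158), RR gives ψ = 0.354, H_out = 15.115 kJ/mol
  T = 341.4 K: K = (2.716, 0.480, 0.134), RR gives ψ = 0.233, H_out = 9.510 kJ/mol
  T = 336.2 K: K = (2.478, 0.438, 0.123), RR gives ψ = 0.159, H_out = 6.268 kJ/mol
  T = 333.6 K: K = (2.364, 0.418, 0.118), RR gives ψ = 0.118, H_out = 4.468 kJ/mol
  T = 334.9 K: K = (2.421, 0.428, 0.121), RR gives ψ = 0.139, H_out = 5.385 kJ/mol
Linear interpolation between T = 334.9 (H_out = 5.385) and T = 336.2 (H_out = 6.268) on hF = 5.476 gives T ≈ 335.0 K, at which ψ = 0.14.

T = 335.0 K, V/F = 0.14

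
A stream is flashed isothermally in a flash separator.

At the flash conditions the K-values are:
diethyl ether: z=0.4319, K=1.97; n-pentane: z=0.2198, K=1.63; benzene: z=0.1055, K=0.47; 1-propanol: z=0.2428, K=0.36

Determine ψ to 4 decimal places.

Newton iteration, ψ⁰ = 0.5:
  ψ = 0.5000: g = 0.08283, g' = -0.5047 → ψ = 0.6641
  ψ = 0.6641: g = -0.00413, g' = -0.5651 → ψ = 0.6568
Converged at ψ = 0.6568.

ψ = 0.6568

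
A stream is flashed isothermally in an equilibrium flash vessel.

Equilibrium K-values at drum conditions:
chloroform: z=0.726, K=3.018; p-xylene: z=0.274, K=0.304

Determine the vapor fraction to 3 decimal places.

ψ = 0.907

Rachford–Rice: g(ψ) = Σ zᵢ(Kᵢ−1)/(1+ψ(Kᵢ−1)) = 0.
Feasibility: ΣzᵢKᵢ = 2.274, Σzᵢ/Kᵢ = 1.142 — both > 1, two phases present.
Binary case is linear: z₁(K₁−1)(1+ψ(K₂−1)) + z₂(K₂−1)(1+ψ(K₁−1)) = 0
⇒ ψ = [z₁(K₁−1)+z₂(K₂−1)] / [−(K₁−1)(K₂−1)] = 1.2744/1.4045 = 0.907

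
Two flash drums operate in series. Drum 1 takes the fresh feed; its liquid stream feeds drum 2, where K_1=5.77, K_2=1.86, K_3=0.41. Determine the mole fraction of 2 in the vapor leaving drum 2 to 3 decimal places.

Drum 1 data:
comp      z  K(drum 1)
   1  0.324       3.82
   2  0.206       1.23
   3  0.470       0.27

y_2 (drum 2) = 0.287

Drum 1:
Let ψ₁ = V/F and solve Σ zᵢ(Kᵢ−1)/(1+ψ₁(Kᵢ−1)) = 0.
Check two-phase: ΣzᵢKᵢ = 1.618 > 1 and Σzᵢ/Kᵢ = 1.993 > 1, so g(0) = 0.618 > 0 and g(1) = -0.993 < 0.
Iterate (Newton) starting at ψ₁ = 0.5:
  ψ₁ = 0.500: g = -0.1187, g' = -1.074 → ψ₁ = 0.389
Converged at ψ₁ = 0.389.
Drum-1 compositions:
  1: x = 0.155, y = 0.590
  2: x = 0.189, y = 0.233
  3: x = 0.656, y = 0.177
Drum-2 feed = drum-1 liquid: z₂ = (0.1545, 0.1891, 0.6564).
Drum 2:
Let ψ₂ = V/F and solve Σ zᵢ(Kᵢ−1)/(1+ψ₂(Kᵢ−1)) = 0.
g(0) = ΣzᵢKᵢ − 1 = 0.512 and g(1) = 1 − Σzᵢ/Kᵢ = -0.729, so a root lies in (0, 1).
Newton–Raphson from ψ₂ = 0.47:
  ψ₂ = 0.470: g = -0.1928, g' = -0.843 → ψ₂ = 0.241
  ψ₂ = 0.241: g = 0.0257, g' = -1.166 → ψ₂ = 0.263
  ψ₂ = 0.263: g = 0.0007, g' = -1.104 → ψ₂ = 0.264
Converged at ψ₂ = 0.264.
  1: x = 0.068, y = 0.395
  2: x = 0.154, y = 0.287
  3: x = 0.778, y = 0.319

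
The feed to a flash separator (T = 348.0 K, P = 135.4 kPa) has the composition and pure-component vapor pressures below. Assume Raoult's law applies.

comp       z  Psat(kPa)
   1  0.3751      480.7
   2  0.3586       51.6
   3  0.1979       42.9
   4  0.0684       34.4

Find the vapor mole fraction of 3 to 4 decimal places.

Raoult's law: Kᵢ = Pᵢˢᵃᵗ/P = Pᵢˢᵃᵗ/135.4.
  K_1 = 480.7/135.4 = 3.550222, K_2 = 51.6/135.4 = 0.381093, K_3 = 42.9/135.4 = 0.316839, K_4 = 34.4/135.4 = 0.254062
Rachford–Rice: g(ψ) = Σ zᵢ(Kᵢ−1)/(1+ψ(Kᵢ−1)) = 0.
Feasibility: ΣzᵢKᵢ = 1.5484, Σzᵢ/Kᵢ = 1.9405 — both > 1, two phases present.
Newton–Raphson from ψ = 0.5:
  ψ = 0.5000: g = -0.18765, g' = -1.0692 → ψ = 0.3245
  ψ = 0.3245: g = 0.00469, g' = -1.1642 → ψ = 0.3285
Converged at ψ = 0.3285.
Compositions from xᵢ = zᵢ/(1+ψ(Kᵢ−1)), yᵢ = Kᵢxᵢ:
  1: x = 0.2041, y = 0.7246
  2: x = 0.4501, y = 0.1715
  3: x = 0.2552, y = 0.0808
  4: x = 0.0906, y = 0.0230

y_3 = 0.0808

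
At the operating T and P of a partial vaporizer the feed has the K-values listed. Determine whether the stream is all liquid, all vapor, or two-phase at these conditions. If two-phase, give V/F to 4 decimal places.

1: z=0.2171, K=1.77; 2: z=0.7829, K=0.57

all liquid

ΣzᵢKᵢ = 0.8305; Σzᵢ/Kᵢ = 1.4962.
Since ΣzᵢKᵢ < 1 the mixture is below its bubble point — single liquid phase.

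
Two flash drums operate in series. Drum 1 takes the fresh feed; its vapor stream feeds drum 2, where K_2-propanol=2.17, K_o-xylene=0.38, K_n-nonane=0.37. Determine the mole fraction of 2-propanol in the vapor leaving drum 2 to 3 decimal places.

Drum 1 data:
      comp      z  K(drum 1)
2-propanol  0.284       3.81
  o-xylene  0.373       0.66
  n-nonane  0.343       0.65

y_2-propanol (drum 2) = 0.755

Drum 1:
Rachford–Rice: g(ψ₁) = Σ zᵢ(Kᵢ−1)/(1+ψ₁(Kᵢ−1)) = 0.
g(0) = ΣzᵢKᵢ − 1 = 0.551 and g(1) = 1 − Σzᵢ/Kᵢ = -0.167, so a root lies in (0, 1).
Newton iteration, ψ₁⁰ = 0.42:
  ψ₁ = 0.420: g = 0.0774, g' = -0.588 → ψ₁ = 0.552
  ψ₁ = 0.552: g = 0.0081, g' = -0.475 → ψ₁ = 0.569
Converged at ψ₁ = 0.569.
Drum-1 compositions:
  2-propanol: x = 0.109, y = 0.416
  o-xylene: x = 0.462, y = 0.305
  n-nonane: x = 0.428, y = 0.278
Drum-2 feed = drum-1 vapor: z₂ = (0.4164, 0.3052, 0.2784).
Drum 2:
Rachford–Rice: g(ψ₂) = Σ zᵢ(Kᵢ−1)/(1+ψ₂(Kᵢ−1)) = 0.
Check two-phase: ΣzᵢKᵢ = 1.123 > 1 and Σzᵢ/Kᵢ = 1.747 > 1, so g(0) = 0.123 > 0 and g(1) = -0.747 < 0.
Newton–Raphson from ψ₂ = 0.7:
  ψ₂ = 0.700: g = -0.3802, g' = -0.892 → ψ₂ = 0.274
  ψ₂ = 0.274: g = -0.0708, g' = -0.659 → ψ₂ = 0.166
  ψ₂ = 0.166: g = 0.0010, g' = -0.683 → ψ₂ = 0.168
Converged at ψ₂ = 0.168.
  2-propanol: x = 0.348, y = 0.755
  o-xylene: x = 0.341, y = 0.129
  n-nonane: x = 0.311, y = 0.115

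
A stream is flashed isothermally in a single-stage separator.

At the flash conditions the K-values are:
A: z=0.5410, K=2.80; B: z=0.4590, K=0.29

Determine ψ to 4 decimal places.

ψ = 0.5070

Material balance + equilibrium reduce to Σ zᵢ(Kᵢ−1)/(1+ψ(Kᵢ−1)) = 0.
Check two-phase: ΣzᵢKᵢ = 1.6479 > 1 and Σzᵢ/Kᵢ = 1.7760 > 1, so g(0) = 0.6479 > 0 and g(1) = -0.7760 < 0.
Binary case is linear: z₁(K₁−1)(1+ψ(K₂−1)) + z₂(K₂−1)(1+ψ(K₁−1)) = 0
⇒ ψ = [z₁(K₁−1)+z₂(K₂−1)] / [−(K₁−1)(K₂−1)] = 0.64791/1.27800 = 0.5070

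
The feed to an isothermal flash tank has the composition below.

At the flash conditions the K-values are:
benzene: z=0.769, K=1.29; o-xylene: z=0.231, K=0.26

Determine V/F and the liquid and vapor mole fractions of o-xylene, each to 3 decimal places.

V/F = 0.243, x_o-xylene = 0.282, y_o-xylene = 0.073

Material balance + equilibrium reduce to Σ zᵢ(Kᵢ−1)/(1+V/F(Kᵢ−1)) = 0.
Check two-phase: ΣzᵢKᵢ = 1.052 > 1 and Σzᵢ/Kᵢ = 1.485 > 1, so g(0) = 0.052 > 0 and g(1) = -0.485 < 0.
Binary case is linear: z₁(K₁−1)(1+V/F(K₂−1)) + z₂(K₂−1)(1+V/F(K₁−1)) = 0
⇒ V/F = [z₁(K₁−1)+z₂(K₂−1)] / [−(K₁−1)(K₂−1)] = 0.0521/0.2146 = 0.243
Compositions from xᵢ = zᵢ/(1+V/F(Kᵢ−1)), yᵢ = Kᵢxᵢ:
  benzene: x = 0.718, y = 0.927
  o-xylene: x = 0.282, y = 0.073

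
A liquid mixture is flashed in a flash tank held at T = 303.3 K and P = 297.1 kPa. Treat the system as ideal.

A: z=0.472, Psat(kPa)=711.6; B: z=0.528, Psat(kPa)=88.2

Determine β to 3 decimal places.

Raoult's law: Kᵢ = Pᵢˢᵃᵗ/P = Pᵢˢᵃᵗ/297.1.
  K_A = 711.6/297.1 = 2.39515, K_B = 88.2/297.1 = 0.29687
Binary case is linear: z₁(K₁−1)(1+β(K₂−1)) + z₂(K₂−1)(1+β(K₁−1)) = 0
⇒ β = [z₁(K₁−1)+z₂(K₂−1)] / [−(K₁−1)(K₂−1)] = 0.2873/0.9810 = 0.293

β = 0.293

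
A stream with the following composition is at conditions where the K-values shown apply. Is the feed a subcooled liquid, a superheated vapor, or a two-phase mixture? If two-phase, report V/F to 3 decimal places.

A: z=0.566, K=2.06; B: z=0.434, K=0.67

superheated vapor

ΣzᵢKᵢ = 1.457; Σzᵢ/Kᵢ = 0.923.
Since Σzᵢ/Kᵢ < 1 the mixture is above its dew point — single vapor phase.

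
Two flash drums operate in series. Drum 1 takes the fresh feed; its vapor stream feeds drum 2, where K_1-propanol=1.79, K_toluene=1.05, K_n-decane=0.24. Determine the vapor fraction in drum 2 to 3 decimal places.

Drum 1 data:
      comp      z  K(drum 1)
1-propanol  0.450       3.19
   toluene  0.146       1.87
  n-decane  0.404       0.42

Drum 1:
Iterate (Newton) starting at ψ₁ = 0.51:
  ψ₁ = 0.510: g = 0.2208, g' = -0.809 → ψ₁ = 0.783
  ψ₁ = 0.783: g = 0.0093, g' = -0.788 → ψ₁ = 0.795
Converged at ψ₁ = 0.795.
Drum-1 compositions:
  1-propanol: x = 0.164, y = 0.524
  toluene: x = 0.086, y = 0.161
  n-decane: x = 0.749, y = 0.315
Drum-2 feed = drum-1 vapor: z₂ = (0.5238, 0.1614, 0.3148).
Drum 2:
Let ψ₂ = V/F and solve Σ zᵢ(Kᵢ−1)/(1+ψ₂(Kᵢ−1)) = 0.
Feasibility: ΣzᵢKᵢ = 1.183, Σzᵢ/Kᵢ = 1.758 — both > 1, two phases present.
Newton iteration, ψ₂⁰ = 0.5:
  ψ₂ = 0.500: g = -0.0814, g' = -0.641 → ψ₂ = 0.373
  ψ₂ = 0.373: g = -0.0064, g' = -0.550 → ψ₂ = 0.361
Converged at ψ₂ = 0.361.
  1-propanol: x = 0.407, y = 0.729
  toluene: x = 0.159, y = 0.166
  n-decane: x = 0.434, y = 0.104

V/F (drum 2) = 0.361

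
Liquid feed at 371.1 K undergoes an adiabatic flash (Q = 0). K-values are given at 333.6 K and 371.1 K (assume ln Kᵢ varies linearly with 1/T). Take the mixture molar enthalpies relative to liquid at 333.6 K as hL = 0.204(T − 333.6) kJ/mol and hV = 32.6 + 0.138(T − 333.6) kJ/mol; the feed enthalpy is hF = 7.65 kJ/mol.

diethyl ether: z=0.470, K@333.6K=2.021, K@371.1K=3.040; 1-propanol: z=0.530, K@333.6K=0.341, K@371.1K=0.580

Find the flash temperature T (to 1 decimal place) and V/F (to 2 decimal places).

Adiabatic flash: solve Rachford–Rice at each trial T, then check hF = ψ·hV(T) + (1−ψ)·hL(T).
  T = 333.6 K: K = (2.021, 0.341), RR gives ψ = 0.194, H_out = 6.328 kJ/mol
  T = 371.1 K: K = (3.040, 0.580), RR gives ψ = 0.859, H_out = 33.535 kJ/mol
  T = 352.4 K: K = (2.507, 0.451), RR gives ψ = 0.505, H_out = 19.672 kJ/mol
  T = 343.0 K: K = (2.258, 0.394), RR gives ψ = 0.354, H_out = 13.236 kJ/mol
  T = 338.3 K: K = (2.138, 0.367), RR gives ψ = 0.276, H_out = 9.885 kJ/mol
  T = 336.0 K: K = (2.080, 0.354), RR gives ψ = 0.237, H_out = 8.176 kJ/mol
Linear interpolation between T = 333.6 (H_out = 6.328) and T = 336.0 (H_out = 8.176) on hF = 7.65 gives T ≈ 335.3 K, at which ψ = 0.22.

T = 335.3 K, V/F = 0.22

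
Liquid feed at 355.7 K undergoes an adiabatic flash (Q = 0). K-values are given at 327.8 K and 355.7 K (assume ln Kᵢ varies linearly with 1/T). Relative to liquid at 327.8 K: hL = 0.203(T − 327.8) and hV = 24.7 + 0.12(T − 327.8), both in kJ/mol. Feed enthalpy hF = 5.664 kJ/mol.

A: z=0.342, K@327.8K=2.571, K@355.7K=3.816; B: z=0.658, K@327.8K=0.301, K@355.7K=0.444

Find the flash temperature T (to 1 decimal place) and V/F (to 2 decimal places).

T = 335.7 K, V/F = 0.17

Adiabatic flash: solve Rachford–Rice at each trial T, then check hF = ψ·hV(T) + (1−ψ)·hL(T).
  T = 327.8 K: K = (2.571, 0.301), RR gives ψ = 0.070, H_out = 1.740 kJ/mol
  T = 355.7 K: K = (3.816, 0.444), RR gives ψ = 0.381, H_out = 14.202 kJ/mol
  T = 341.8 K: K = (3.160, 0.369), RR gives ψ = 0.237, H_out = 8.423 kJ/mol
  T = 334.8 K: K = (2.856, 0.334), RR gives ψ = 0.159, H_out = 5.255 kJ/mol
  T = 338.3 K: K = (3.006, 0.351), RR gives ψ = 0.199, H_out = 6.873 kJ/mol
  T = 336.6 K: K = (2.933, 0.343), RR gives ψ = 0.180, H_out = 6.096 kJ/mol
Linear interpolation between T = 334.8 (H_out = 5.255) and T = 336.6 (H_out = 6.096) on hF = 5.664 gives T ≈ 335.7 K, at which ψ = 0.17.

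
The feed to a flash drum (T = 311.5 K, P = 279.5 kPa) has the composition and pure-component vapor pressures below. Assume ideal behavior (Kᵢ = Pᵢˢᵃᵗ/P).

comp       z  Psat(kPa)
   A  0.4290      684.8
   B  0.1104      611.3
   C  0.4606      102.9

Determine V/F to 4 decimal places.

Raoult's law: Kᵢ = Pᵢˢᵃᵗ/P = Pᵢˢᵃᵗ/279.5.
  K_A = 684.8/279.5 = 2.450089, K_B = 611.3/279.5 = 2.187120, K_C = 102.9/279.5 = 0.368157
Material balance + equilibrium reduce to Σ zᵢ(Kᵢ−1)/(1+V/F(Kᵢ−1)) = 0.
g(0) = ΣzᵢKᵢ − 1 = 0.4621 and g(1) = 1 − Σzᵢ/Kᵢ = -0.4767, so a root lies in (0, 1).
Newton iteration, V/F⁰ = 0.54:
  V/F = 0.5400: g = -0.01300, g' = -0.7652 → V/F = 0.5230
Converged at V/F = 0.5230.

V/F = 0.5230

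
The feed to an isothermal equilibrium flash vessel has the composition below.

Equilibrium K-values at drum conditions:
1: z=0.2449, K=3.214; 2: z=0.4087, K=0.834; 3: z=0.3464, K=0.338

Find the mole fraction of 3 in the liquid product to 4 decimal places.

x_3 = 0.4167

Rachford–Rice: g(β) = Σ zᵢ(Kᵢ−1)/(1+β(Kᵢ−1)) = 0.
g(0) = ΣzᵢKᵢ − 1 = 0.2450 and g(1) = 1 − Σzᵢ/Kᵢ = -0.5911, so a root lies in (0, 1).
Newton iteration, β⁰ = 0.5:
  β = 0.5000: g = -0.15942, g' = -0.6230 → β = 0.2441
  β = 0.2441: g = 0.00776, g' = -0.7341 → β = 0.2547
  β = 0.2547: g = 0.00006, g' = -0.7228 → β = 0.2548
Converged at β = 0.2548.
Compositions from xᵢ = zᵢ/(1+β(Kᵢ−1)), yᵢ = Kᵢxᵢ:
  1: x = 0.1566, y = 0.5033
  2: x = 0.4267, y = 0.3559
  3: x = 0.4167, y = 0.1408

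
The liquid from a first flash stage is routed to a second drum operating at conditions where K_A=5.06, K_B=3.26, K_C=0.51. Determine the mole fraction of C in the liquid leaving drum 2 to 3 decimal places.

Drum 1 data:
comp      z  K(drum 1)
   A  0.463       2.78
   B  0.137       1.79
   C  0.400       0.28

x_C (drum 2) = 0.874

Drum 1:
Let ψ₁ = V/F and solve Σ zᵢ(Kᵢ−1)/(1+ψ₁(Kᵢ−1)) = 0.
g(0) = ΣzᵢKᵢ − 1 = 0.644 and g(1) = 1 − Σzᵢ/Kᵢ = -0.672, so a root lies in (0, 1).
Iterate (Newton) starting at ψ₁ = 0.68:
  ψ₁ = 0.680: g = -0.1210, g' = -1.132 → ψ₁ = 0.573
  ψ₁ = 0.573: g = -0.0079, g' = -1.001 → ψ₁ = 0.565
Converged at ψ₁ = 0.565.
Drum-1 compositions:
  A: x = 0.231, y = 0.642
  B: x = 0.095, y = 0.170
  C: x = 0.674, y = 0.189
Drum-2 feed = drum-1 liquid: z₂ = (0.2308, 0.0947, 0.6745).
Drum 2:
Rachford–Rice: g(ψ₂) = Σ zᵢ(Kᵢ−1)/(1+ψ₂(Kᵢ−1)) = 0.
Feasibility: ΣzᵢKᵢ = 1.821, Σzᵢ/Kᵢ = 1.397 — both > 1, two phases present.
Iterate (Newton) starting at ψ₂ = 0.5:
  ψ₂ = 0.500: g = -0.0280, g' = -0.805 → ψ₂ = 0.465
  ψ₂ = 0.465: g = 0.0006, g' = -0.843 → ψ₂ = 0.466
Converged at ψ₂ = 0.466.
  A: x = 0.080, y = 0.404
  B: x = 0.046, y = 0.150
  C: x = 0.874, y = 0.446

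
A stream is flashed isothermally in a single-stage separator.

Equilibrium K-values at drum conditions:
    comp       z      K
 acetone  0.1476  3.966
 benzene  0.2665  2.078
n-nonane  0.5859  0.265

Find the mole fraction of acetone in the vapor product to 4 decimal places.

y_acetone = 0.3637

Let β = V/F and solve Σ zᵢ(Kᵢ−1)/(1+β(Kᵢ−1)) = 0.
g(0) = ΣzᵢKᵢ − 1 = 0.2944 and g(1) = 1 − Σzᵢ/Kᵢ = -1.3764, so a root lies in (0, 1).
Newton iteration, β⁰ = 0.69:
  β = 0.6900: g = -0.56532, g' = -1.5448 → β = 0.3241
  β = 0.3241: g = -0.12913, g' = -1.0531 → β = 0.2014
  β = 0.2014: g = 0.00462, g' = -1.1540 → β = 0.2054
Converged at β = 0.2054.
Compositions from xᵢ = zᵢ/(1+β(Kᵢ−1)), yᵢ = Kᵢxᵢ:
  acetone: x = 0.0917, y = 0.3637
  benzene: x = 0.2182, y = 0.4534
  n-nonane: x = 0.6901, y = 0.1829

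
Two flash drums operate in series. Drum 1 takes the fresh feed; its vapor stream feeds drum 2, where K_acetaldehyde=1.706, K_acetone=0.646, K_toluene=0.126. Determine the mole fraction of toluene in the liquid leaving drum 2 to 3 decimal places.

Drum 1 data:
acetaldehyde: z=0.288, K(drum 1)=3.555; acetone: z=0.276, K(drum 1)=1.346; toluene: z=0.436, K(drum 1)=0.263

Drum 1:
Material balance + equilibrium reduce to Σ zᵢ(Kᵢ−1)/(1+ψ₁(Kᵢ−1)) = 0.
Check two-phase: ΣzᵢKᵢ = 1.510 > 1 and Σzᵢ/Kᵢ = 1.944 > 1, so g(0) = 0.510 > 0 and g(1) = -0.944 < 0.
Newton iteration, ψ₁⁰ = 0.64:
  ψ₁ = 0.640: g = -0.2508, g' = -1.141 → ψ₁ = 0.420
  ψ₁ = 0.420: g = -0.0273, g' = -0.959 → ψ₁ = 0.392
Converged at ψ₁ = 0.392.
Drum-1 compositions:
  acetaldehyde: x = 0.144, y = 0.512
  acetone: x = 0.243, y = 0.327
  toluene: x = 0.613, y = 0.161
Drum-2 feed = drum-1 vapor: z₂ = (0.5116, 0.3271, 0.1612).
Drum 2:
Material balance + equilibrium reduce to Σ zᵢ(Kᵢ−1)/(1+ψ₂(Kᵢ−1)) = 0.
Feasibility: ΣzᵢKᵢ = 1.104, Σzᵢ/Kᵢ = 2.086 — both > 1, two phases present.
Iterate (Newton) starting at ψ₂ = 0.5:
  ψ₂ = 0.500: g = -0.1240, g' = -0.588 → ψ₂ = 0.289
  ψ₂ = 0.289: g = -0.0176, g' = -0.447 → ψ₂ = 0.250
  ψ₂ = 0.250: g = -0.0002, g' = -0.435 → ψ₂ = 0.249
Converged at ψ₂ = 0.249.
  acetaldehyde: x = 0.435, y = 0.742
  acetone: x = 0.359, y = 0.232
  toluene: x = 0.206, y = 0.026

x_toluene (drum 2) = 0.206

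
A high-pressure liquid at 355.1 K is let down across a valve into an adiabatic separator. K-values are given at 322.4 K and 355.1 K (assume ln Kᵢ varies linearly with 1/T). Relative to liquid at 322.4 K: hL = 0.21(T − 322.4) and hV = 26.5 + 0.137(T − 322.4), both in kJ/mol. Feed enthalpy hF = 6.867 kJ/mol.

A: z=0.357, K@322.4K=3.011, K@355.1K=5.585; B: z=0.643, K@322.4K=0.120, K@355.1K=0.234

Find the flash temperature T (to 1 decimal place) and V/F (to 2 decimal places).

Adiabatic flash: solve Rachford–Rice at each trial T, then check hF = ψ·hV(T) + (1−ψ)·hL(T).
  T = 322.4 K: K = (3.011, 0.120), RR gives ψ = 0.086, H_out = 2.277 kJ/mol
  T = 355.1 K: K = (5.585, 0.234), RR gives ψ = 0.326, H_out = 14.723 kJ/mol
  T = 338.8 K: K = (4.166, 0.170), RR gives ψ = 0.227, H_out = 9.195 kJ/mol
  T = 330.6 K: K = (3.556, 0.144), RR gives ψ = 0.165, H_out = 6.004 kJ/mol
  T = 334.7 K: K = (3.853, 0.157), RR gives ψ = 0.198, H_out = 7.650 kJ/mol
  T = 332.6 K: K = (3.699, 0.150), RR gives ψ = 0.182, H_out = 6.822 kJ/mol
Linear interpolation between T = 332.6 (H_out = 6.822) and T = 334.7 (H_out = 7.650) on hF = 6.867 gives T ≈ 332.7 K, at which ψ = 0.18.

T = 332.7 K, V/F = 0.18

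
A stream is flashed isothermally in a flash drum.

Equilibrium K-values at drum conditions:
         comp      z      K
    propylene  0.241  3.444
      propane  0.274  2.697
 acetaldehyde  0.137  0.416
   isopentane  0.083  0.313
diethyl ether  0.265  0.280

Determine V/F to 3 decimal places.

V/F = 0.518

Rachford–Rice: g(V/F) = Σ zᵢ(Kᵢ−1)/(1+V/F(Kᵢ−1)) = 0.
Check two-phase: ΣzᵢKᵢ = 1.726 > 1 and Σzᵢ/Kᵢ = 1.713 > 1, so g(0) = 0.726 > 0 and g(1) = -0.713 < 0.
Newton iteration, V/F⁰ = 0.42:
  V/F = 0.420: g = 0.1025, g' = -1.061 → V/F = 0.517
  V/F = 0.517: g = 0.0014, g' = -1.043 → V/F = 0.518
Converged at V/F = 0.518.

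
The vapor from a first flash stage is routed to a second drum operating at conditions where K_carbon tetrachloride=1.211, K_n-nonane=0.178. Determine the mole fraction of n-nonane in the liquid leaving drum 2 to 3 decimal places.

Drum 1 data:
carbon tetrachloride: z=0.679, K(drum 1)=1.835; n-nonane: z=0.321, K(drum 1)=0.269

x_n-nonane (drum 2) = 0.204

Drum 1:
Newton–Raphson from ψ₁ = 0.5:
  ψ₁ = 0.500: g = 0.0302, g' = -0.662 → ψ₁ = 0.546
  ψ₁ = 0.546: g = -0.0008, g' = -0.698 → ψ₁ = 0.544
Converged at ψ₁ = 0.544.
Drum-1 compositions:
  carbon tetrachloride: x = 0.467, y = 0.857
  n-nonane: x = 0.533, y = 0.143
Drum-2 feed = drum-1 vapor: z₂ = (0.8566, 0.1434).
Drum 2:
Let ψ₂ = V/F and solve Σ zᵢ(Kᵢ−1)/(1+ψ₂(Kᵢ−1)) = 0.
g(0) = ΣzᵢKᵢ − 1 = 0.063 and g(1) = 1 − Σzᵢ/Kᵢ = -0.513, so a root lies in (0, 1).
Iterate (Newton) starting at ψ₂ = 0.5:
  ψ₂ = 0.500: g = -0.0367, g' = -0.311 → ψ₂ = 0.382
  ψ₂ = 0.382: g = -0.0046, g' = -0.239 → ψ₂ = 0.363
  ψ₂ = 0.363: g = -0.0001, g' = -0.230 → ψ₂ = 0.362
Converged at ψ₂ = 0.362.
  carbon tetrachloride: x = 0.796, y = 0.964
  n-nonane: x = 0.204, y = 0.036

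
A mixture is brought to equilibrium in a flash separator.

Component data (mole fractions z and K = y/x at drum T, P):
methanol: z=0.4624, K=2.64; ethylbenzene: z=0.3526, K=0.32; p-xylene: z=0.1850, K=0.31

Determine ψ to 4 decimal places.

ψ = 0.3488

Rachford–Rice: g(ψ) = Σ zᵢ(Kᵢ−1)/(1+ψ(Kᵢ−1)) = 0.
Check two-phase: ΣzᵢKᵢ = 1.3909 > 1 and Σzᵢ/Kᵢ = 1.8738 > 1, so g(0) = 0.3909 > 0 and g(1) = -0.8738 < 0.
Newton–Raphson from ψ = 0.5:
  ψ = 0.5000: g = -0.14150, g' = -0.9551 → ψ = 0.3518
  ψ = 0.3518: g = -0.00288, g' = -0.9354 → ψ = 0.3488
Converged at ψ = 0.3488.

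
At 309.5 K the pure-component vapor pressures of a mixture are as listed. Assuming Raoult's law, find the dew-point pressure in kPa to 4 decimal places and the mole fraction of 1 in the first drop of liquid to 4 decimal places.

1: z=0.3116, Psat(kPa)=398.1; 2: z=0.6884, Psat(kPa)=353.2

Pdew = 366.0650 kPa, x_1 = 0.2865

At the dew point ψ → 1, so Σzᵢ/Kᵢ = 1 with Kᵢ = Pᵢˢᵃᵗ/P ⇒ 1/P = Σzᵢ/Pᵢˢᵃᵗ.
1/P = 0.3116/398.1 + 0.6884/353.2 = 0.0027318 ⇒ P = 366.0650 kPa
xᵢ = zᵢP/Pᵢˢᵃᵗ ⇒ x_1 = 0.3116·366.0650/398.1 = 0.2865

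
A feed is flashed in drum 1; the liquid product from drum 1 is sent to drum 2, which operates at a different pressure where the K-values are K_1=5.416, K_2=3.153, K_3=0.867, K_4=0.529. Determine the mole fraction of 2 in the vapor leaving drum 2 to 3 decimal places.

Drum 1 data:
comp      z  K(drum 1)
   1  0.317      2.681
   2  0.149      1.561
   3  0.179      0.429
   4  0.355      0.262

Drum 1:
Newton–Raphson from ψ₁ = 0.5:
  ψ₁ = 0.500: g = -0.2034, g' = -0.893 → ψ₁ = 0.272
  ψ₁ = 0.272: g = -0.0107, g' = -0.842 → ψ₁ = 0.259
Converged at ψ₁ = 0.259.
Drum-1 compositions:
  1: x = 0.221, y = 0.592
  2: x = 0.130, y = 0.203
  3: x = 0.210, y = 0.090
  4: x = 0.439, y = 0.115
Drum-2 feed = drum-1 liquid: z₂ = (0.2207, 0.1301, 0.2101, 0.4391).
Drum 2:
Let ψ₂ = V/F and solve Σ zᵢ(Kᵢ−1)/(1+ψ₂(Kᵢ−1)) = 0.
g(0) = ΣzᵢKᵢ − 1 = 1.020 and g(1) = 1 − Σzᵢ/Kᵢ = -0.154, so a root lies in (0, 1).
Newton iteration, ψ₂⁰ = 0.5:
  ψ₂ = 0.500: g = 0.1383, g' = -0.729 → ψ₂ = 0.690
  ψ₂ = 0.690: g = 0.0166, g' = -0.579 → ψ₂ = 0.718
  ψ₂ = 0.718: g = 0.0002, g' = -0.567 → ψ₂ = 0.719
Converged at ψ₂ = 0.719.
  1: x = 0.053, y = 0.286
  2: x = 0.051, y = 0.161
  3: x = 0.232, y = 0.201
  4: x = 0.664, y = 0.351

y_2 (drum 2) = 0.161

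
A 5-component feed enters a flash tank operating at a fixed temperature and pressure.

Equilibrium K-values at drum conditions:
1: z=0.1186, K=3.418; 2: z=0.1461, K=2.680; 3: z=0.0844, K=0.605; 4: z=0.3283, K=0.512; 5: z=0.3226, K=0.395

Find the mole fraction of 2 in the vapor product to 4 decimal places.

Rachford–Rice: g(ψ) = Σ zᵢ(Kᵢ−1)/(1+ψ(Kᵢ−1)) = 0.
g(0) = ΣzᵢKᵢ − 1 = 0.1435 and g(1) = 1 − Σzᵢ/Kᵢ = -0.6866, so a root lies in (0, 1).
Newton iteration, ψ⁰ = 0.5:
  ψ = 0.5000: g = -0.27006, g' = -0.6639 → ψ = 0.0932
  ψ = 0.0932: g = 0.03697, g' = -1.0027 → ψ = 0.1301
  ψ = 0.1301: g = 0.00155, g' = -0.9219 → ψ = 0.1317
Converged at ψ = 0.1317.
Compositions from xᵢ = zᵢ/(1+ψ(Kᵢ−1)), yᵢ = Kᵢxᵢ:
  1: x = 0.0899, y = 0.3074
  2: x = 0.1196, y = 0.3206
  3: x = 0.0890, y = 0.0539
  4: x = 0.3509, y = 0.1796
  5: x = 0.3505, y = 0.1385

y_2 = 0.3206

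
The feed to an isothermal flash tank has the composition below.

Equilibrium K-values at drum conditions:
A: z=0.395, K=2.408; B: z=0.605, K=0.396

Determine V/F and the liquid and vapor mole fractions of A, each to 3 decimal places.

Material balance + equilibrium reduce to Σ zᵢ(Kᵢ−1)/(1+V/F(Kᵢ−1)) = 0.
g(0) = ΣzᵢKᵢ − 1 = 0.191 and g(1) = 1 − Σzᵢ/Kᵢ = -0.692, so a root lies in (0, 1).
Iterate (Newton) starting at V/F = 0.5:
  V/F = 0.500: g = -0.1971, g' = -0.723 → V/F = 0.227
  V/F = 0.227: g = -0.0022, g' = -0.746 → V/F = 0.224
Converged at V/F = 0.224.
Compositions from xᵢ = zᵢ/(1+V/F(Kᵢ−1)), yᵢ = Kᵢxᵢ:
  A: x = 0.300, y = 0.723
  B: x = 0.700, y = 0.277

V/F = 0.224, x_A = 0.300, y_A = 0.723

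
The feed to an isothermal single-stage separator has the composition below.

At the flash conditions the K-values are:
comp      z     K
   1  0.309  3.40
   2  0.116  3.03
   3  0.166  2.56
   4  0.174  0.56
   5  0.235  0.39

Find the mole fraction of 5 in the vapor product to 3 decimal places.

Rachford–Rice: g(V/F) = Σ zᵢ(Kᵢ−1)/(1+V/F(Kᵢ−1)) = 0.
Check two-phase: ΣzᵢKᵢ = 2.016 > 1 and Σzᵢ/Kᵢ = 1.107 > 1, so g(0) = 1.016 > 0 and g(1) = -0.107 < 0.
Newton–Raphson from V/F = 0.62:
  V/F = 0.620: g = 0.1981, g' = -0.775 → V/F = 0.876
  V/F = 0.876: g = 0.0012, g' = -0.811 → V/F = 0.877
Converged at V/F = 0.877.
Compositions from xᵢ = zᵢ/(1+V/F(Kᵢ−1)), yᵢ = Kᵢxᵢ:
  1: x = 0.100, y = 0.338
  2: x = 0.042, y = 0.126
  3: x = 0.070, y = 0.179
  4: x = 0.283, y = 0.159
  5: x = 0.505, y = 0.197

y_5 = 0.197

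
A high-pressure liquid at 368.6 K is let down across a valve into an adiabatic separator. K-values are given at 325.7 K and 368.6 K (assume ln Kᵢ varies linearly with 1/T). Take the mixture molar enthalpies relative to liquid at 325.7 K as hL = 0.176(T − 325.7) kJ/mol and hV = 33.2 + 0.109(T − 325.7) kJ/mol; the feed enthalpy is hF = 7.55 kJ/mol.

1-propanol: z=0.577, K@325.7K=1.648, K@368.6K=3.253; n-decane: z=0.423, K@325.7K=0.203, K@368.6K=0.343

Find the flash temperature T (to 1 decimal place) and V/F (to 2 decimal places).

T = 330.5 K, V/F = 0.20

Adiabatic flash: solve Rachford–Rice at each trial T, then check hF = ψ·hV(T) + (1−ψ)·hL(T).
  T = 325.7 K: K = (1.648, 0.203), RR gives ψ = 0.071, H_out = 2.363 kJ/mol
  T = 368.6 K: K = (3.253, 0.343), RR gives ψ = 0.690, H_out = 28.490 kJ/mol
  T = 347.1 K: K = (2.363, 0.268), RR gives ψ = 0.478, H_out = 18.946 kJ/mol
  T = 336.4 K: K = (1.985, 0.234), RR gives ψ = 0.324, H_out = 12.405 kJ/mol
  T = 331.0 K: K = (1.810, 0.218), RR gives ψ = 0.216, H_out = 8.013 kJ/mol
  T = 328.4 K: K = (1.729, 0.211), RR gives ψ = 0.151, H_out = 5.455 kJ/mol
  T = 329.7 K: K = (1.769, 0.214), RR gives ψ = 0.184, H_out = 6.779 kJ/mol
Linear interpolation between T = 329.7 (H_out = 6.779) and T = 331.0 (H_out = 8.013) on hF = 7.55 gives T ≈ 330.5 K, at which ψ = 0.20.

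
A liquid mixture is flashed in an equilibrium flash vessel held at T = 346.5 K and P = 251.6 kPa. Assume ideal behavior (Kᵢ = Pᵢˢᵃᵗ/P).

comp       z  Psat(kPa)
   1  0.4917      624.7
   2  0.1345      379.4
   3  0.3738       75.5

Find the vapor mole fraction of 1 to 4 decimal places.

Raoult's law: Kᵢ = Pᵢˢᵃᵗ/P = Pᵢˢᵃᵗ/251.6.
  K_1 = 624.7/251.6 = 2.482909, K_2 = 379.4/251.6 = 1.507949, K_3 = 75.5/251.6 = 0.300079
Newton iteration, ψ⁰ = 0.5:
  ψ = 0.5000: g = 0.07070, g' = -0.8120 → ψ = 0.5871
  ψ = 0.5871: g = -0.00170, g' = -0.8573 → ψ = 0.5851
Converged at ψ = 0.5851.
Compositions from xᵢ = zᵢ/(1+ψ(Kᵢ−1)), yᵢ = Kᵢxᵢ:
  1: x = 0.2633, y = 0.6537
  2: x = 0.1037, y = 0.1564
  3: x = 0.6330, y = 0.1900

y_1 = 0.6537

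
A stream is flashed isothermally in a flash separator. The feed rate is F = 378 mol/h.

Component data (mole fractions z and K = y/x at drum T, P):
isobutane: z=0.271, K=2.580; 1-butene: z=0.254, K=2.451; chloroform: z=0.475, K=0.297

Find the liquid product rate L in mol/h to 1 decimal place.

L = 214.1 mol/h

Material balance + equilibrium reduce to Σ zᵢ(Kᵢ−1)/(1+V/F(Kᵢ−1)) = 0.
Check two-phase: ΣzᵢKᵢ = 1.463 > 1 and Σzᵢ/Kᵢ = 1.808 > 1, so g(0) = 0.463 > 0 and g(1) = -0.808 < 0.
Iterate (Newton) starting at V/F = 0.5:
  V/F = 0.500: g = -0.0621, g' = -0.949 → V/F = 0.435
  V/F = 0.435: g = -0.0009, g' = -0.926 → V/F = 0.434
Converged at V/F = 0.434.
Then V = V/F·F = 0.4336·378 = 163.9 mol/h and L = F − V = 214.1 mol/h.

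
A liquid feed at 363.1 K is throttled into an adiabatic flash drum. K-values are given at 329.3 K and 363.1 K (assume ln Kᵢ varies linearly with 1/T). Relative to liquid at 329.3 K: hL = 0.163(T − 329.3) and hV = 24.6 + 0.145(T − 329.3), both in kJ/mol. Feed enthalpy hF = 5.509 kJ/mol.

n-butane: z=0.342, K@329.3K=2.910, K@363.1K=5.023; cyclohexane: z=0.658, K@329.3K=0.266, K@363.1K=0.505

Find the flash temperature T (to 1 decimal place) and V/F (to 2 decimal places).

Adiabatic flash: solve Rachford–Rice at each trial T, then check hF = ψ·hV(T) + (1−ψ)·hL(T).
  T = 329.3 K: K = (2.910, 0.266), RR gives ψ = 0.121, H_out = 2.987 kJ/mol
  T = 363.1 K: K = (5.023, 0.505), RR gives ψ = 0.527, H_out = 18.161 kJ/mol
  T = 346.2 K: K = (3.874, 0.372), RR gives ψ = 0.316, H_out = 10.430 kJ/mol
  T = 337.8 K: K = (3.373, 0.316), RR gives ψ = 0.223, H_out = 6.835 kJ/mol
  T = 333.6 K: K = (3.138, 0.291), RR gives ψ = 0.174, H_out = 4.979 kJ/mol
  T = 335.7 K: K = (3.254, 0.303), RR gives ψ = 0.199, H_out = 5.916 kJ/mol
Linear interpolation between T = 333.6 (H_out = 4.979) and T = 335.7 (H_out = 5.916) on hF = 5.509 gives T ≈ 334.8 K, at which ψ = 0.19.

T = 334.8 K, V/F = 0.19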